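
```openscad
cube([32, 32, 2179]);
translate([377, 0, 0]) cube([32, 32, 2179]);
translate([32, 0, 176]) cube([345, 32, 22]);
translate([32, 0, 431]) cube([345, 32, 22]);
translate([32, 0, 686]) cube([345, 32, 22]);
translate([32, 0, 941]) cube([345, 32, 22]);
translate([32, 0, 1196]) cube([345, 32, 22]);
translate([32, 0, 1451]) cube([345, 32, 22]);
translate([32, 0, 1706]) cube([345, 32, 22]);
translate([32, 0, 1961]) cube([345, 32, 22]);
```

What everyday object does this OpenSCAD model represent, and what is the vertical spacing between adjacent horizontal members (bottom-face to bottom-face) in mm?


A ladder. The rung spacing is 255 mm.

Two tall 32×32 posts with 8 short bars between them — a ladder. Adjacent rungs sit at z = 176 and z = 431, so the spacing is 431 − 176 = 255 mm.


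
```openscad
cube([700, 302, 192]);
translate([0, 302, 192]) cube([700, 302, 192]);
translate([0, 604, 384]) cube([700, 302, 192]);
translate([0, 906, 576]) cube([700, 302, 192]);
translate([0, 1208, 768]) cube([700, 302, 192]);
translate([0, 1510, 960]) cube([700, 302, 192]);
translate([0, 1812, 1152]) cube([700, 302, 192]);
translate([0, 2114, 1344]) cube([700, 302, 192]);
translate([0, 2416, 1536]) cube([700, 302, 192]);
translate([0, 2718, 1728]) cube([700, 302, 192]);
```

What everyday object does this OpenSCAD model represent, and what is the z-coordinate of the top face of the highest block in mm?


A staircase. The total rise is 1920 mm.

10 identical blocks, each offset up and back from the previous — a staircase. Each step is 192 mm tall and there are 10 of them, so the total rise is 10 × 192 = 1920 mm.


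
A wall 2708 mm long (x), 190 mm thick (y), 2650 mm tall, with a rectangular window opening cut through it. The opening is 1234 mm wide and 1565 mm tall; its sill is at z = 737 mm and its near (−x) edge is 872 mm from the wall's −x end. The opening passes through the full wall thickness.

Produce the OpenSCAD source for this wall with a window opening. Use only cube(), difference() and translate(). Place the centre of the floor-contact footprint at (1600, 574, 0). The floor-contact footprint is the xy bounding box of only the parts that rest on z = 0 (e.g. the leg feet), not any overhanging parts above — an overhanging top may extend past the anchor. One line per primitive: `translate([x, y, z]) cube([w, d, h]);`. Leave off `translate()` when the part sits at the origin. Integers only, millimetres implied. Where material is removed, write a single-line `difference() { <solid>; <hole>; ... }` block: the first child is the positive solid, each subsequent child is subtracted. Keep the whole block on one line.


difference() { translate([246, 479, 0]) cube([2708, 190, 2650]); translate([1118, 479, 737]) cube([1234, 190, 1565]); }


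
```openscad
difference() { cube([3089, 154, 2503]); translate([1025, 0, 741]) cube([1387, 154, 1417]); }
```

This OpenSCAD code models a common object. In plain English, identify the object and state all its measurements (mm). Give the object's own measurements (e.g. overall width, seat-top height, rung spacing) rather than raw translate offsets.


A wall 3089 mm long (x), 154 mm thick (y), 2503 mm tall, with a rectangular window opening cut through it. The opening is 1387 mm wide and 1417 mm tall; its sill is at z = 741 mm and its near (−x) edge is 1025 mm from the wall's −x end. The opening passes through the full wall thickness.


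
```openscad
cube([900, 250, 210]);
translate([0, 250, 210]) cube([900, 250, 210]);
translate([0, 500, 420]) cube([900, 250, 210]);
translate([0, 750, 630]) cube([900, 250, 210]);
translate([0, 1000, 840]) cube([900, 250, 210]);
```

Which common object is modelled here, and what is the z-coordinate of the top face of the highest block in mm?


A staircase. The total rise is 1050 mm.

5 identical blocks, each offset up and back from the previous — a staircase. Each step is 210 mm tall and there are 5 of them, so the total rise is 5 × 210 = 1050 mm.


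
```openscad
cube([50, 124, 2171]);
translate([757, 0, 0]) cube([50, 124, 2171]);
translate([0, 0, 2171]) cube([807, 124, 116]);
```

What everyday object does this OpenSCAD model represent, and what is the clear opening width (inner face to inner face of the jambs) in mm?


A door frame. The clear opening width is 707 mm.

Two 2171 mm tall posts with a header on top — a door frame. The left jamb is 50 mm wide at x = 0; the right jamb starts at x = 757. The clear opening is 757 − 50 = 707 mm.


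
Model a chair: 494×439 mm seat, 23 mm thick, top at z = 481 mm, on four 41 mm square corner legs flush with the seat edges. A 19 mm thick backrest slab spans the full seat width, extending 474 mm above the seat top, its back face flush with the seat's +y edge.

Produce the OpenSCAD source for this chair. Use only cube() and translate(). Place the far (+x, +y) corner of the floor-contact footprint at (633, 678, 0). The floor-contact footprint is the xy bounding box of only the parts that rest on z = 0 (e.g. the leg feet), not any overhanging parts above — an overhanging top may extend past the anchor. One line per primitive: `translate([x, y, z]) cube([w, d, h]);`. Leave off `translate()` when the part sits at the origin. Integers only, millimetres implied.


translate([139, 239, 458]) cube([494, 439, 23]);
translate([139, 239, 0]) cube([41, 41, 458]);
translate([592, 239, 0]) cube([41, 41, 458]);
translate([139, 637, 0]) cube([41, 41, 458]);
translate([592, 637, 0]) cube([41, 41, 458]);
translate([139, 659, 481]) cube([494, 19, 474]);


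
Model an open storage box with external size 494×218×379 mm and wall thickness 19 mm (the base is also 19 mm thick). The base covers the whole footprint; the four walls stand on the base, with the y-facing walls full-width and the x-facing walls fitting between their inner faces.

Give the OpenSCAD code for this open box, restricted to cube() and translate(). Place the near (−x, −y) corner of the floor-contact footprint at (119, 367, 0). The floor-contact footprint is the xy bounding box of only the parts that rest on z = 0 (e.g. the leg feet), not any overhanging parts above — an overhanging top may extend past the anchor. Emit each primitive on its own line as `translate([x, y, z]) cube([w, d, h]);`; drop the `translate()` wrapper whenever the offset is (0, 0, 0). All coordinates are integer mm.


translate([119, 367, 0]) cube([494, 218, 19]);
translate([119, 367, 19]) cube([494, 19, 360]);
translate([119, 566, 19]) cube([494, 19, 360]);
translate([119, 386, 19]) cube([19, 180, 360]);
translate([594, 386, 19]) cube([19, 180, 360]);


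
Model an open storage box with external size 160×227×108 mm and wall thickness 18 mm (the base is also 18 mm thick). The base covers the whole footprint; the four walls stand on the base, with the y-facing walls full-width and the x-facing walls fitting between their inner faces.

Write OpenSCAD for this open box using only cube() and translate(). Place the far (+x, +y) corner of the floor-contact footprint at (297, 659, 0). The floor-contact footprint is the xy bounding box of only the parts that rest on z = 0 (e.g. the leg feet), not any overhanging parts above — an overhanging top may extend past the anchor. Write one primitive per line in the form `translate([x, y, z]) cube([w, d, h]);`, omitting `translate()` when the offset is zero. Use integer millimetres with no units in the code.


translate([137, 432, 0]) cube([160, 227, 18]);
translate([137, 432, 18]) cube([160, 18, 90]);
translate([137, 641, 18]) cube([160, 18, 90]);
translate([137, 450, 18]) cube([18, 191, 90]);
translate([279, 450, 18]) cube([18, 191, 90]);


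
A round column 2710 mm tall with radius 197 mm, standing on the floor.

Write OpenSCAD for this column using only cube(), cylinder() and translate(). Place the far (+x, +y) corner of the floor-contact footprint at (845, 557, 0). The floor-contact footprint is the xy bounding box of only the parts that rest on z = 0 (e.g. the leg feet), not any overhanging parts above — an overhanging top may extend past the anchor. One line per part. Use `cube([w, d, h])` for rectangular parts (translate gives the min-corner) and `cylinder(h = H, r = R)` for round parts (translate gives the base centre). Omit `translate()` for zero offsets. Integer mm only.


translate([648, 360, 0]) cylinder(h = 2710, r = 197);


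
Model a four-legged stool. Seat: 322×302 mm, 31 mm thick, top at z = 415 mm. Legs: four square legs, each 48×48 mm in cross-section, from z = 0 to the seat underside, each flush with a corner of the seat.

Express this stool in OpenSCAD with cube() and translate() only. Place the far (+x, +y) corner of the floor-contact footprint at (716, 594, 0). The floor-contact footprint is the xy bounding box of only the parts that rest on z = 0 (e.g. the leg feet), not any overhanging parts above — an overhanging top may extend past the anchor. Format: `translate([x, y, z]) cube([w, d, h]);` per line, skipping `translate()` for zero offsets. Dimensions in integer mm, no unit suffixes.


// leg_h = 415 - 31 = 384
translate([394, 292, 384]) cube([322, 302, 31]);
translate([394, 292, 0]) cube([48, 48, 384]);
translate([668, 292, 0]) cube([48, 48, 384]);
translate([394, 546, 0]) cube([48, 48, 384]);
translate([668, 546, 0]) cube([48, 48, 384]);


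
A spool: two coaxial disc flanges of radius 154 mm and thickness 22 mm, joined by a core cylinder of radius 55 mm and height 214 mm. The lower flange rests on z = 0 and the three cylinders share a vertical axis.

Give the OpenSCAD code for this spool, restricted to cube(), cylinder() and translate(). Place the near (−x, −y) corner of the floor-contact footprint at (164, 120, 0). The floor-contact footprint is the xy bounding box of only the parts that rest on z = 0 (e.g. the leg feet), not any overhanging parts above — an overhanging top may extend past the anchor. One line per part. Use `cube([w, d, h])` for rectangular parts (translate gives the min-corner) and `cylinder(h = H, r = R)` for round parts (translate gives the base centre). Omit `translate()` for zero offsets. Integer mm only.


translate([318, 274, 0]) cylinder(h = 22, r = 154);
translate([318, 274, 22]) cylinder(h = 214, r = 55);
translate([318, 274, 236]) cylinder(h = 22, r = 154);


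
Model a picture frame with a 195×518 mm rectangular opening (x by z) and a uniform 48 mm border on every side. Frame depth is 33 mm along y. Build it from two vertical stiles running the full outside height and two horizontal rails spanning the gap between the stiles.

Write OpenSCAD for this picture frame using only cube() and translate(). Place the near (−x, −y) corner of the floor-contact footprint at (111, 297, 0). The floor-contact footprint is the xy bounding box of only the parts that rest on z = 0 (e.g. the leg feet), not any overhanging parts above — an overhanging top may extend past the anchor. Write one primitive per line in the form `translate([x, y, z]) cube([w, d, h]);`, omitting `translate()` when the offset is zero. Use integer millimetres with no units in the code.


translate([111, 297, 0]) cube([48, 33, 614]);
translate([354, 297, 0]) cube([48, 33, 614]);
translate([159, 297, 0]) cube([195, 33, 48]);
translate([159, 297, 566]) cube([195, 33, 48]);


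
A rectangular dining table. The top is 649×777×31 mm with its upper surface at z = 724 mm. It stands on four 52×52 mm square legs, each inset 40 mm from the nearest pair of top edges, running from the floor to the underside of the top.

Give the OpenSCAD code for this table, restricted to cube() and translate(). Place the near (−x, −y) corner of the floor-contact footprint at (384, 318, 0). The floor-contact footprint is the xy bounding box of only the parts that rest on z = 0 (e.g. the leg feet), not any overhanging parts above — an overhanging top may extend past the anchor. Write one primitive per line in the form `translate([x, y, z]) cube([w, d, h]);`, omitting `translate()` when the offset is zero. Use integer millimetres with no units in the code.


translate([344, 278, 693]) cube([649, 777, 31]);
translate([384, 318, 0]) cube([52, 52, 693]);
translate([901, 318, 0]) cube([52, 52, 693]);
translate([384, 963, 0]) cube([52, 52, 693]);
translate([901, 963, 0]) cube([52, 52, 693]);


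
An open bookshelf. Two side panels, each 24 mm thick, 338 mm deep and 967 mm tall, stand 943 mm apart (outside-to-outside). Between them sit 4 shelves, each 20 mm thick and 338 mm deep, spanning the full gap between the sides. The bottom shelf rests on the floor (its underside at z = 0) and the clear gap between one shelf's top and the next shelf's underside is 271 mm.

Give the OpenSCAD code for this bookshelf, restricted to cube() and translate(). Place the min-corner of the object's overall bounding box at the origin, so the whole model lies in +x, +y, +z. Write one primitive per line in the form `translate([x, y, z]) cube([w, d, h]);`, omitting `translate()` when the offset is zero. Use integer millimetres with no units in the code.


cube([24, 338, 967]);
translate([919, 0, 0]) cube([24, 338, 967]);
translate([24, 0, 0]) cube([895, 338, 20]);
translate([24, 0, 291]) cube([895, 338, 20]);
translate([24, 0, 582]) cube([895, 338, 20]);
translate([24, 0, 873]) cube([895, 338, 20]);


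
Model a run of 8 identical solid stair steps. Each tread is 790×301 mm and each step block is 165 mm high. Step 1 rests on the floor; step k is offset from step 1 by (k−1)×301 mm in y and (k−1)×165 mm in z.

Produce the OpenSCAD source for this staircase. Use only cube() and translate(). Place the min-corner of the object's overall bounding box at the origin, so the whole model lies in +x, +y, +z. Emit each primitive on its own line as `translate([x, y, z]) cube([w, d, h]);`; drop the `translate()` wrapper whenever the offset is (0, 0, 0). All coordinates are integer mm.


cube([790, 301, 165]);
translate([0, 301, 165]) cube([790, 301, 165]);
translate([0, 602, 330]) cube([790, 301, 165]);
translate([0, 903, 495]) cube([790, 301, 165]);
translate([0, 1204, 660]) cube([790, 301, 165]);
translate([0, 1505, 825]) cube([790, 301, 165]);
translate([0, 1806, 990]) cube([790, 301, 165]);
translate([0, 2107, 1155]) cube([790, 301, 165]);


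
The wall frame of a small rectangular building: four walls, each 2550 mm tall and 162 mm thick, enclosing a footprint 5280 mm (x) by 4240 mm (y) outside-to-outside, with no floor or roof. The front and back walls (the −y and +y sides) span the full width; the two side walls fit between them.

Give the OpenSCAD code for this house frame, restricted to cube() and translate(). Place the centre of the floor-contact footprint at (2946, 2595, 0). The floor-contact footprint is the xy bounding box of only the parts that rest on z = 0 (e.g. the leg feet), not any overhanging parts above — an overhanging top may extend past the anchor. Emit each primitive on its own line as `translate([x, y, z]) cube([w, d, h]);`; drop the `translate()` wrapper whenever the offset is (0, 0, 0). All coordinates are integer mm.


translate([306, 475, 0]) cube([5280, 162, 2550]);
translate([306, 4553, 0]) cube([5280, 162, 2550]);
translate([306, 637, 0]) cube([162, 3916, 2550]);
translate([5424, 637, 0]) cube([162, 3916, 2550]);


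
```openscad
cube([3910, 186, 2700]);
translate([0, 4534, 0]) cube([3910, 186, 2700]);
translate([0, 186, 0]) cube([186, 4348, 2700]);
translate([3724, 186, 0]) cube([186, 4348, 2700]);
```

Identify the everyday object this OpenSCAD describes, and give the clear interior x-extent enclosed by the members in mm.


A house (or room) frame. The interior width is 3538 mm.

Four 2700 mm walls enclosing a rectangle with no floor or roof — a room or house frame. Outside width is 3910 mm and wall thickness is 186 mm, so the interior width is 3910 − 2 × 186 = 3538 mm.


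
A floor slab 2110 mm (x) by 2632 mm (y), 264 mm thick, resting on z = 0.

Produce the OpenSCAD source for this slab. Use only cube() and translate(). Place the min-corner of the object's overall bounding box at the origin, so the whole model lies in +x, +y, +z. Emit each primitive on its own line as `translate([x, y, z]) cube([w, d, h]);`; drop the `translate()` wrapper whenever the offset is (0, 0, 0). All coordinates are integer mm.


cube([2110, 2632, 264]);


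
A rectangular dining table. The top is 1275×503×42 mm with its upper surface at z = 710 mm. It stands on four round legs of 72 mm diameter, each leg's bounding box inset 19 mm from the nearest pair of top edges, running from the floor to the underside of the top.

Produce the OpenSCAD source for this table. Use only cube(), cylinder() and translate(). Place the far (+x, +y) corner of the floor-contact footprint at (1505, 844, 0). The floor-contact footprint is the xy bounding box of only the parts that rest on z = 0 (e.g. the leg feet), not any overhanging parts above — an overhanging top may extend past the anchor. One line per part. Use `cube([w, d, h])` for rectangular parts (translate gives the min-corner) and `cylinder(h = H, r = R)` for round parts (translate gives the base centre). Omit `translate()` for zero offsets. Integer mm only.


translate([249, 360, 668]) cube([1275, 503, 42]);
translate([304, 415, 0]) cylinder(h = 668, r = 36);
translate([1469, 415, 0]) cylinder(h = 668, r = 36);
translate([304, 808, 0]) cylinder(h = 668, r = 36);
translate([1469, 808, 0]) cylinder(h = 668, r = 36);


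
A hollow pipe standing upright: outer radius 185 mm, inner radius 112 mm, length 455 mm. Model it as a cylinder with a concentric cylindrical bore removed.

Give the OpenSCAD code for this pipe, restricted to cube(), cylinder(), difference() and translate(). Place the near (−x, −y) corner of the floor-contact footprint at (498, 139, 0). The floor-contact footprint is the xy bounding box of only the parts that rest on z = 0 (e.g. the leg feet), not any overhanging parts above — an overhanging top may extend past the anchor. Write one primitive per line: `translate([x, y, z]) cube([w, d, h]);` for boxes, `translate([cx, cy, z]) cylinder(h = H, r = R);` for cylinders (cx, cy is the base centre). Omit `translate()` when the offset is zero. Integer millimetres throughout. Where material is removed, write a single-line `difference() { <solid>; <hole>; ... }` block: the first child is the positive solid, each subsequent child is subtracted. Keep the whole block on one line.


difference() { translate([683, 324, 0]) cylinder(h = 455, r = 185); translate([683, 324, 0]) cylinder(h = 455, r = 112); }


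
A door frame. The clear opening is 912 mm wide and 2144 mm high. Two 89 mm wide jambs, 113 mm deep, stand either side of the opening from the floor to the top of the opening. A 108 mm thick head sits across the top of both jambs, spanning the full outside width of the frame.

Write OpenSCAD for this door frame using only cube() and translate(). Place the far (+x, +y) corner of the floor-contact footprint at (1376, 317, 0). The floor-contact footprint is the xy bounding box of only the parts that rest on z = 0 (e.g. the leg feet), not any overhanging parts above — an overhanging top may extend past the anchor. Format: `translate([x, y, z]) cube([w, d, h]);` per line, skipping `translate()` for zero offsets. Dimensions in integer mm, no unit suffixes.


translate([286, 204, 0]) cube([89, 113, 2144]);
translate([1287, 204, 0]) cube([89, 113, 2144]);
translate([286, 204, 2144]) cube([1090, 113, 108]);


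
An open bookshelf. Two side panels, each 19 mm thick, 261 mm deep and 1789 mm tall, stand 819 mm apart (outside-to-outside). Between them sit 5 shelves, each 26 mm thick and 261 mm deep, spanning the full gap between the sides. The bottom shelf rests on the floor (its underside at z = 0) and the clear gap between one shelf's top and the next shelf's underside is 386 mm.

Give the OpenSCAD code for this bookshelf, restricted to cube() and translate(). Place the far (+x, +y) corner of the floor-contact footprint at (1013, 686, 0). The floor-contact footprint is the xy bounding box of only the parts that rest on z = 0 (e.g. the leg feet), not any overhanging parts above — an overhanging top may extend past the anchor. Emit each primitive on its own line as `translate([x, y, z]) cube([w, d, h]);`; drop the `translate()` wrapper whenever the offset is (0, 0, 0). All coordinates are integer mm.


translate([194, 425, 0]) cube([19, 261, 1789]);
translate([994, 425, 0]) cube([19, 261, 1789]);
translate([213, 425, 0]) cube([781, 261, 26]);
translate([213, 425, 412]) cube([781, 261, 26]);
translate([213, 425, 824]) cube([781, 261, 26]);
translate([213, 425, 1236]) cube([781, 261, 26]);
translate([213, 425, 1648]) cube([781, 261, 26]);


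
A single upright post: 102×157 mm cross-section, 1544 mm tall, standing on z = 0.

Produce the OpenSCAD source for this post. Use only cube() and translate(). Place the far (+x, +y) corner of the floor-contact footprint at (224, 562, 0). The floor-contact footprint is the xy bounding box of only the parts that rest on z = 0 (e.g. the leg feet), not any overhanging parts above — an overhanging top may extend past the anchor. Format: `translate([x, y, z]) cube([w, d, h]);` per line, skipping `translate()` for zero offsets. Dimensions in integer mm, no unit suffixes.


translate([122, 405, 0]) cube([102, 157, 1544]);


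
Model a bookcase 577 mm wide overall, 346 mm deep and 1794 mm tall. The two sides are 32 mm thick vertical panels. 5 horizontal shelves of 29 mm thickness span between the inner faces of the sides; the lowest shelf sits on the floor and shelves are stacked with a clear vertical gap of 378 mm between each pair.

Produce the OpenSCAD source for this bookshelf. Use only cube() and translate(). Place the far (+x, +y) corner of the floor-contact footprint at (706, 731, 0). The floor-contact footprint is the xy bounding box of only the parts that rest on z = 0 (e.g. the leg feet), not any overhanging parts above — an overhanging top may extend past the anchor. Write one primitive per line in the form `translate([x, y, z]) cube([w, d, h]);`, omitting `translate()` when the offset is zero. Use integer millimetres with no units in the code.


translate([129, 385, 0]) cube([32, 346, 1794]);
translate([674, 385, 0]) cube([32, 346, 1794]);
translate([161, 385, 0]) cube([513, 346, 29]);
translate([161, 385, 407]) cube([513, 346, 29]);
translate([161, 385, 814]) cube([513, 346, 29]);
translate([161, 385, 1221]) cube([513, 346, 29]);
translate([161, 385, 1628]) cube([513, 346, 29]);


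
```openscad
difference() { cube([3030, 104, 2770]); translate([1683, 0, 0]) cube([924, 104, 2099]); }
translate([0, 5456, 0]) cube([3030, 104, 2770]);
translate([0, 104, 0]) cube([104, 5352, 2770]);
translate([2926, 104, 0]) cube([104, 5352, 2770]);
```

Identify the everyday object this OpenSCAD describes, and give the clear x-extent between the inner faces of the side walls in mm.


A single room. The interior width is 2822 mm.

Four walls enclosing a rectangle with a door in the front wall — a room. Outside width 3030 minus two 104 mm walls gives 2822 mm.


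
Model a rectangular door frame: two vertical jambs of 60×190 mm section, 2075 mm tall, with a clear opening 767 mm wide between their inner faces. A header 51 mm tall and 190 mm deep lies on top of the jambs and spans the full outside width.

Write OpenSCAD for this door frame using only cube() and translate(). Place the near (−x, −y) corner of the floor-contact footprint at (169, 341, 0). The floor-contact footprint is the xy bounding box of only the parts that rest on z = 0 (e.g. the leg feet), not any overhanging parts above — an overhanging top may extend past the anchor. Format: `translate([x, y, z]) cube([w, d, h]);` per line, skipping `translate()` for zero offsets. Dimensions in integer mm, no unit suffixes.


translate([169, 341, 0]) cube([60, 190, 2075]);
translate([996, 341, 0]) cube([60, 190, 2075]);
translate([169, 341, 2075]) cube([887, 190, 51]);


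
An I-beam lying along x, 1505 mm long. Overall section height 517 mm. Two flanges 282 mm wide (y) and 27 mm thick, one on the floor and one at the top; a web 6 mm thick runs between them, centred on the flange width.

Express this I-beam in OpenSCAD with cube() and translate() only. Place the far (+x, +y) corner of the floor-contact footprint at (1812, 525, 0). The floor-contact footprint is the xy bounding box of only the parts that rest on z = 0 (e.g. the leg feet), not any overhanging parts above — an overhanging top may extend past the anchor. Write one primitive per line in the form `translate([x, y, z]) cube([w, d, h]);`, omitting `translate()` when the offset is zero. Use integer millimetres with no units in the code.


translate([307, 243, 0]) cube([1505, 282, 27]);
translate([307, 381, 27]) cube([1505, 6, 463]);
translate([307, 243, 490]) cube([1505, 282, 27]);


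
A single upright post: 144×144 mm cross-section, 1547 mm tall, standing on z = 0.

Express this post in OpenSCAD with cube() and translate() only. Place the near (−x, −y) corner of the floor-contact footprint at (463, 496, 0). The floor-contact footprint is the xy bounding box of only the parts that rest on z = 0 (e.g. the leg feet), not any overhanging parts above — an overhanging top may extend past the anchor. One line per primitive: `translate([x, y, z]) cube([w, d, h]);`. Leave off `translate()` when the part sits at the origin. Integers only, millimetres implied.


translate([463, 496, 0]) cube([144, 144, 1547]);


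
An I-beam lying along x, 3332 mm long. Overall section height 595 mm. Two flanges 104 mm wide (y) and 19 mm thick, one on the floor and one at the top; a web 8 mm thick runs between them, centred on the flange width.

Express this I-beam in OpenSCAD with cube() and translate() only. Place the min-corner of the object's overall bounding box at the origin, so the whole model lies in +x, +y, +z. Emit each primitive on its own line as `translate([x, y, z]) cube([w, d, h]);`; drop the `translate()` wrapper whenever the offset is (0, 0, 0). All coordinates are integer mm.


cube([3332, 104, 19]);
translate([0, 48, 19]) cube([3332, 8, 557]);
translate([0, 0, 576]) cube([3332, 104, 19]);


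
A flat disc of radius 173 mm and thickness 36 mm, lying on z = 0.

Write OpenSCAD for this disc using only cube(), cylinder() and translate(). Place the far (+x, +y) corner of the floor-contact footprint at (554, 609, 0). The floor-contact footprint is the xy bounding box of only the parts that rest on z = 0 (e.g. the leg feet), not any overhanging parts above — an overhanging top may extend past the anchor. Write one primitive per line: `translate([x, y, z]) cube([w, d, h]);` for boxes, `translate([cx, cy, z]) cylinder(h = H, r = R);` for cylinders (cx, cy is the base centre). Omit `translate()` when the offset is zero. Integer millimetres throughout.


translate([381, 436, 0]) cylinder(h = 36, r = 173);


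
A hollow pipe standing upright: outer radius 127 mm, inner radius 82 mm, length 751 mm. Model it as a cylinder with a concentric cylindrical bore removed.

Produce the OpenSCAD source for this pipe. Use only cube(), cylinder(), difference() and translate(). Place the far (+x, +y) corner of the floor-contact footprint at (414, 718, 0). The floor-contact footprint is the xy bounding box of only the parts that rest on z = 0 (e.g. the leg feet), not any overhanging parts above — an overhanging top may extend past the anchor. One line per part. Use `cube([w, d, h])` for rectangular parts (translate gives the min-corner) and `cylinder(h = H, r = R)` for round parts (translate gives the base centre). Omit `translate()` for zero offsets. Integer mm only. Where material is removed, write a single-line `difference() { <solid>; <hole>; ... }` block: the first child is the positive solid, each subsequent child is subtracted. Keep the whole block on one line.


difference() { translate([287, 591, 0]) cylinder(h = 751, r = 127); translate([287, 591, 0]) cylinder(h = 751, r = 82); }


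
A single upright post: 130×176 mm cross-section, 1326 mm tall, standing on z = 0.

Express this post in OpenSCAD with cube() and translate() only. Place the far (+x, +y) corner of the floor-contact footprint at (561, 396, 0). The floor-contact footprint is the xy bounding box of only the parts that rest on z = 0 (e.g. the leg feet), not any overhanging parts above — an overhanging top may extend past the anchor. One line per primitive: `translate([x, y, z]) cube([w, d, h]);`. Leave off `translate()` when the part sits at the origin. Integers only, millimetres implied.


translate([431, 220, 0]) cube([130, 176, 1326]);


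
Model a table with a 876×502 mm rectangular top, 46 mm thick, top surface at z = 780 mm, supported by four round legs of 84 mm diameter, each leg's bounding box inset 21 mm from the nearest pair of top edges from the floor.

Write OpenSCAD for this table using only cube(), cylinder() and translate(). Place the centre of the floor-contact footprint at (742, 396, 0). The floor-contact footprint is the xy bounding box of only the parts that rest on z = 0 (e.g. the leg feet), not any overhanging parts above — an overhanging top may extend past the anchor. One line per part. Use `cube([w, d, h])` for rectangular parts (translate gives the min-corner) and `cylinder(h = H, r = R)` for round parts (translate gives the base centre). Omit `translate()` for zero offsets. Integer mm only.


// leg_h = 780 - 46 = 734
translate([304, 145, 734]) cube([876, 502, 46]);
translate([367, 208, 0]) cylinder(h = 734, r = 42);
translate([1117, 208, 0]) cylinder(h = 734, r = 42);
translate([367, 584, 0]) cylinder(h = 734, r = 42);
translate([1117, 584, 0]) cylinder(h = 734, r = 42);


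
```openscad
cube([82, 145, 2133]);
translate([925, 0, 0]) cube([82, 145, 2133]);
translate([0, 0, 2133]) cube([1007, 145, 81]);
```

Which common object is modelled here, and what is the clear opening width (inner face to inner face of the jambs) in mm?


A door frame. The clear opening width is 843 mm.

Two 2133 mm tall posts with a header on top — a door frame. The left jamb is 82 mm wide at x = 0; the right jamb starts at x = 925. The clear opening is 925 − 82 = 843 mm.


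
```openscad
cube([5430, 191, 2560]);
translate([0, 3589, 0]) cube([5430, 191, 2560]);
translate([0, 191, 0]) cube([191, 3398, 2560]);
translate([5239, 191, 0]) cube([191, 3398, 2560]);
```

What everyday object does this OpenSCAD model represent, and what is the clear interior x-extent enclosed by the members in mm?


A house (or room) frame. The interior width is 5048 mm.

Four 2560 mm walls enclosing a rectangle with no floor or roof — a room or house frame. Outside width is 5430 mm and wall thickness is 191 mm, so the interior width is 5430 − 2 × 191 = 5048 mm.


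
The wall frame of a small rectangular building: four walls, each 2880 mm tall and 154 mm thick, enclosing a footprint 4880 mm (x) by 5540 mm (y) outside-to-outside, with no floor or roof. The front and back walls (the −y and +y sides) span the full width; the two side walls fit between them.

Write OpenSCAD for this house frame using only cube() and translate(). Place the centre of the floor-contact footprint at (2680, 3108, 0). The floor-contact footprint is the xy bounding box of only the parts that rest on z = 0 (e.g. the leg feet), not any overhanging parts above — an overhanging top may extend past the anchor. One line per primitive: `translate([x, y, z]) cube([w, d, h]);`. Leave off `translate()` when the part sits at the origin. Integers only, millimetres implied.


translate([240, 338, 0]) cube([4880, 154, 2880]);
translate([240, 5724, 0]) cube([4880, 154, 2880]);
translate([240, 492, 0]) cube([154, 5232, 2880]);
translate([4966, 492, 0]) cube([154, 5232, 2880]);


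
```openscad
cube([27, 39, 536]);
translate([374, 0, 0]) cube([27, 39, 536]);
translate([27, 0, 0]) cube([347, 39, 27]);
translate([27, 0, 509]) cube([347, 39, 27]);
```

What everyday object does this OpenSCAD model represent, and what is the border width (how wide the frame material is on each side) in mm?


A picture frame. The border width is 27 mm.

Four thin pieces enclosing a rectangular opening — a picture frame. The two full-height stiles are 536 mm tall; the top rail sits at z = 509 and is 27 mm tall, so the border above the opening is 536 − 509 = 27 mm, matching the stile x-width.


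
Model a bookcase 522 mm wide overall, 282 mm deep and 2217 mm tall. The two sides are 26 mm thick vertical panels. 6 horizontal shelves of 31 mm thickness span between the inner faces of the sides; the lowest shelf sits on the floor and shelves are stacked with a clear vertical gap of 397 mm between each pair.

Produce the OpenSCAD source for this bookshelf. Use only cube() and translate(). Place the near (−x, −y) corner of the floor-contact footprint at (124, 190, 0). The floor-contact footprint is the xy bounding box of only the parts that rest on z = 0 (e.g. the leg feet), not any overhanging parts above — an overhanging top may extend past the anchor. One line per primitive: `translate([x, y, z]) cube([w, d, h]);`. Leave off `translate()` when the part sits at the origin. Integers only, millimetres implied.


translate([124, 190, 0]) cube([26, 282, 2217]);
translate([620, 190, 0]) cube([26, 282, 2217]);
translate([150, 190, 0]) cube([470, 282, 31]);
translate([150, 190, 428]) cube([470, 282, 31]);
translate([150, 190, 856]) cube([470, 282, 31]);
translate([150, 190, 1284]) cube([470, 282, 31]);
translate([150, 190, 1712]) cube([470, 282, 31]);
translate([150, 190, 2140]) cube([470, 282, 31]);


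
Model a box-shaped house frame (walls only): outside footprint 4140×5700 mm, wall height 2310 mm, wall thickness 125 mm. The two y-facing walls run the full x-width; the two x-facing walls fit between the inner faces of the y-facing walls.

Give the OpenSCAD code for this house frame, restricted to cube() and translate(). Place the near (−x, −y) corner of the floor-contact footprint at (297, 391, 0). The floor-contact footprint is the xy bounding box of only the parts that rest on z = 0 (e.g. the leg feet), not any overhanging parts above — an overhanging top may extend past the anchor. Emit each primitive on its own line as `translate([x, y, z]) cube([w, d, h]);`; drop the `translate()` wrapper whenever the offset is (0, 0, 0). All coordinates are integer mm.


translate([297, 391, 0]) cube([4140, 125, 2310]);
translate([297, 5966, 0]) cube([4140, 125, 2310]);
translate([297, 516, 0]) cube([125, 5450, 2310]);
translate([4312, 516, 0]) cube([125, 5450, 2310]);


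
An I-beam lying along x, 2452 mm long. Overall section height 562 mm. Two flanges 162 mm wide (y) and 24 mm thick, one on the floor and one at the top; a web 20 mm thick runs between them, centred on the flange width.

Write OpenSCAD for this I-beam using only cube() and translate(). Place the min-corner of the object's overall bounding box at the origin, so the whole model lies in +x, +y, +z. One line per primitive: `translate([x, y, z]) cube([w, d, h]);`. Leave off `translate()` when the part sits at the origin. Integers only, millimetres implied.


cube([2452, 162, 24]);
translate([0, 71, 24]) cube([2452, 20, 514]);
translate([0, 0, 538]) cube([2452, 162, 24]);


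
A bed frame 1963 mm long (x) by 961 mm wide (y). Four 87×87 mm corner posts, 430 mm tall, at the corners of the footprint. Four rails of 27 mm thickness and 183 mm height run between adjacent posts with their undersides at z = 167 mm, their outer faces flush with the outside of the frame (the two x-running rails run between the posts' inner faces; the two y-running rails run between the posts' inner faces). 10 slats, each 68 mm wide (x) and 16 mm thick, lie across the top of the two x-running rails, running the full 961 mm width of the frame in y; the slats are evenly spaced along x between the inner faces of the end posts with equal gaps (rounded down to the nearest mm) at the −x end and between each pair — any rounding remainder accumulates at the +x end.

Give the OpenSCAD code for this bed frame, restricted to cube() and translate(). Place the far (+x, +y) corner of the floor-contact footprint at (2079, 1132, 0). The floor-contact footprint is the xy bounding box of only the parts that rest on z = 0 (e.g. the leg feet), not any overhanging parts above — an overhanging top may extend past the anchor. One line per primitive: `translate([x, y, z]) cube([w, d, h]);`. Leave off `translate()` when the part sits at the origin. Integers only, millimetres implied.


// slat z = rail_z + rail_h = 167 + 183 = 350
// slat gap = ⌊(1789 − 10·68) / 11⌋ = 100
translate([116, 171, 0]) cube([87, 87, 430]);
translate([116, 1045, 0]) cube([87, 87, 430]);
translate([1992, 171, 0]) cube([87, 87, 430]);
translate([1992, 1045, 0]) cube([87, 87, 430]);
translate([203, 171, 167]) cube([1789, 27, 183]);
translate([203, 1105, 167]) cube([1789, 27, 183]);
translate([116, 258, 167]) cube([27, 787, 183]);
translate([2052, 258, 167]) cube([27, 787, 183]);
translate([303, 171, 350]) cube([68, 961, 16]);
translate([471, 171, 350]) cube([68, 961, 16]);
translate([639, 171, 350]) cube([68, 961, 16]);
translate([807, 171, 350]) cube([68, 961, 16]);
translate([975, 171, 350]) cube([68, 961, 16]);
translate([1143, 171, 350]) cube([68, 961, 16]);
translate([1311, 171, 350]) cube([68, 961, 16]);
translate([1479, 171, 350]) cube([68, 961, 16]);
translate([1647, 171, 350]) cube([68, 961, 16]);
translate([1815, 171, 350]) cube([68, 961, 16]);


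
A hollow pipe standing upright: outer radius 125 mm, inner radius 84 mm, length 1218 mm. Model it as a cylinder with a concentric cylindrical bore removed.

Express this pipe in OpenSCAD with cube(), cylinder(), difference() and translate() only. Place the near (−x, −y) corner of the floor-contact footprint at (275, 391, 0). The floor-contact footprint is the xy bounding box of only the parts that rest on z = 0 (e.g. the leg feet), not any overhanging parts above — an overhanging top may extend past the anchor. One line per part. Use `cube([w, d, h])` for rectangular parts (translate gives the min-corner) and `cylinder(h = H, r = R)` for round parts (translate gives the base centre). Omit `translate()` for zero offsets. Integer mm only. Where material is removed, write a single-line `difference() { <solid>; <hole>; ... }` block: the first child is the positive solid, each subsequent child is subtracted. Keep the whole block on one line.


difference() { translate([400, 516, 0]) cylinder(h = 1218, r = 125); translate([400, 516, 0]) cylinder(h = 1218, r = 84); }


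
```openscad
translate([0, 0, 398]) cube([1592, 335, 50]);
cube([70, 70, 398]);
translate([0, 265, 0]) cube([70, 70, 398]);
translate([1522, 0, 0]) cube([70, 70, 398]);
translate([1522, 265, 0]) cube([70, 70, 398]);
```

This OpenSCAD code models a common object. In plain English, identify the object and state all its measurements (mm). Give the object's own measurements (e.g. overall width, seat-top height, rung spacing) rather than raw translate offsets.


A long wooden bench with a 1592 mm (x) × 335 mm (y) seat, 50 mm thick, its top surface 448 mm above the floor. Four 70 mm square legs at the seat corners, flush with the edges, run from z = 0 to the seat underside.


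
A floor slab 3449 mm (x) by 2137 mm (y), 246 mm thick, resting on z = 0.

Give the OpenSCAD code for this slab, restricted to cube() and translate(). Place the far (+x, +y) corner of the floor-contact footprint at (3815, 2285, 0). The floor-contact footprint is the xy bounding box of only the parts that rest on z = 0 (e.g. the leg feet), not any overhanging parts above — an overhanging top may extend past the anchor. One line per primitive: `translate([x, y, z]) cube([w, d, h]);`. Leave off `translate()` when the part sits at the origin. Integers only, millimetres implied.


translate([366, 148, 0]) cube([3449, 2137, 246]);


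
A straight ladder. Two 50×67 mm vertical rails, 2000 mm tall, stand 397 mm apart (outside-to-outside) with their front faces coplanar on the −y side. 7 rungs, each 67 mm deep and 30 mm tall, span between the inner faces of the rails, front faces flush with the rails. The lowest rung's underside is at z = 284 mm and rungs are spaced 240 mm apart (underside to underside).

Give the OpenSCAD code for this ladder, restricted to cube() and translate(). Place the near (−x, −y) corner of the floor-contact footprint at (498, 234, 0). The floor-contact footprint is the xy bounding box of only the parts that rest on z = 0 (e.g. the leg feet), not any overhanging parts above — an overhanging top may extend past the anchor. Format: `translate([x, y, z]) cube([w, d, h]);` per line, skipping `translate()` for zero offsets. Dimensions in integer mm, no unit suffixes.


translate([498, 234, 0]) cube([50, 67, 2000]);
translate([845, 234, 0]) cube([50, 67, 2000]);
translate([548, 234, 284]) cube([297, 67, 30]);
translate([548, 234, 524]) cube([297, 67, 30]);
translate([548, 234, 764]) cube([297, 67, 30]);
translate([548, 234, 1004]) cube([297, 67, 30]);
translate([548, 234, 1244]) cube([297, 67, 30]);
translate([548, 234, 1484]) cube([297, 67, 30]);
translate([548, 234, 1724]) cube([297, 67, 30]);
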